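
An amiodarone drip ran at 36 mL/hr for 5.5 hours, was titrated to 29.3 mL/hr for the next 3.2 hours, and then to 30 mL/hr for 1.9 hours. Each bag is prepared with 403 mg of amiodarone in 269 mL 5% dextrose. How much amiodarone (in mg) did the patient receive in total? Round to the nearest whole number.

Concentration = 403 mg ÷ 269 mL = 1.498141 mg/mL
Stage 1: 36 mL/hr × 5.5 hr = 198 mL → 198 mL × 1.498141 mg/mL = 296.632 mg
Stage 2: 29.3 mL/hr × 3.2 hr = 93.76 mL → 93.76 mL × 1.498141 mg/mL = 140.4657 mg
Stage 3: 30 mL/hr × 1.9 hr = 57 mL → 57 mL × 1.498141 mg/mL = 85.39405 mg
Total = 296.632 + 140.4657 + 85.39405 = 522.4917 mg

522 mg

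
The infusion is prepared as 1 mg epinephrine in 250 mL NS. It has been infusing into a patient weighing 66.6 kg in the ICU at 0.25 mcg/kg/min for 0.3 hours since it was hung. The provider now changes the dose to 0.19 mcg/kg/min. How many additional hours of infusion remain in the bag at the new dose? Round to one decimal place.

0.9 hours

Initial rate:
Dose = 0.25 mcg/kg/min × 66.6 kg = 16.65 mcg/min
16.65 mcg/min × 60 min/hr = 999 mcg/hr
Concentration = 1 mg ÷ 250 mL = 0.004 mg/mL = 4 mcg/mL
Rate = 999 mcg/hr ÷ 4 mcg/mL = 249.75 mL/hr
Volume infused so far = 249.75 mL/hr × 0.3 hr = 74.925 mL
Volume remaining = 250 − 74.925 = 175.075 mL
New rate:
Dose = 0.19 mcg/kg/min × 66.6 kg = 12.654 mcg/min
12.654 mcg/min × 60 min/hr = 759.24 mcg/hr
Rate = 759.24 mcg/hr ÷ 4 mcg/mL = 189.81 mL/hr
Time remaining = 175.075 mL ÷ 189.81 mL/hr = 0.9223697 hr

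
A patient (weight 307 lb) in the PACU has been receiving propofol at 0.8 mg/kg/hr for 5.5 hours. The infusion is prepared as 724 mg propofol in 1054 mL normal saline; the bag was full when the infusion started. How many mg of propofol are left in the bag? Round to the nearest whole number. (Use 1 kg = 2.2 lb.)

110 mg

Weight = 307 lb ÷ 2.2 lb/kg = 139.5455 kg
Dose = 0.8 mg/kg/hr × 139.5455 kg = 111.6364 mg/hr
Concentration = 724 mg ÷ 1054 mL = 0.686907 mg/mL
Rate = 111.6364 mg/hr ÷ 0.686907 mg/mL = 162.5203 mL/hr
Volume infused = 162.5203 mL/hr × 5.5 hr = 893.8619 mL
Volume remaining = 1054 − 893.8619 = 160.1381 mL
Drug remaining = 160.1381 mL × 0.686907 mg/mL = 110 mg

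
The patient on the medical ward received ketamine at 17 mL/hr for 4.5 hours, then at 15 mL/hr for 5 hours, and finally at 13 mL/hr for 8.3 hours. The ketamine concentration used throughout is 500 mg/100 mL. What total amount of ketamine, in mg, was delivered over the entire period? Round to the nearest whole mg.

1297 mg

Concentration = 500 mg ÷ 100 mL = 5 mg/mL
Stage 1: 17 mL/hr × 4.5 hr = 76.5 mL → 76.5 mL × 5 mg/mL = 382.5 mg
Stage 2: 15 mL/hr × 5 hr = 75 mL → 75 mL × 5 mg/mL = 375 mg
Stage 3: 13 mL/hr × 8.3 hr = 107.9 mL → 107.9 mL × 5 mg/mL = 539.5 mg
Total = 382.5 + 375 + 539.5 = 1297 mg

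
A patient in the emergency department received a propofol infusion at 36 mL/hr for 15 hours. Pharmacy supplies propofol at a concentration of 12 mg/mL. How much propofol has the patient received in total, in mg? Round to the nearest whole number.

Drug rate = 36 mL/hr × 12 mg/mL = 432 mg/hr
Total = 432 mg/hr × 15 hr = 6480 mg

6480 mg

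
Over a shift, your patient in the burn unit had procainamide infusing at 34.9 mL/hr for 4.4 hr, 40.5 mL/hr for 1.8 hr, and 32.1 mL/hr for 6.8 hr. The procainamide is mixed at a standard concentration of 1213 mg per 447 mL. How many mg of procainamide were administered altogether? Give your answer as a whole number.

1207 mg

Concentration = 1213 mg ÷ 447 mL = 2.713647 mg/mL
Stage 1: 34.9 mL/hr × 4.4 hr = 153.56 mL → 153.56 mL × 2.713647 mg/mL = 416.7076 mg
Stage 2: 40.5 mL/hr × 1.8 hr = 72.9 mL → 72.9 mL × 2.713647 mg/mL = 197.8248 mg
Stage 3: 32.1 mL/hr × 6.8 hr = 218.28 mL → 218.28 mL × 2.713647 mg/mL = 592.3348 mg
Total = 416.7076 + 197.8248 + 592.3348 = 1206.867 mg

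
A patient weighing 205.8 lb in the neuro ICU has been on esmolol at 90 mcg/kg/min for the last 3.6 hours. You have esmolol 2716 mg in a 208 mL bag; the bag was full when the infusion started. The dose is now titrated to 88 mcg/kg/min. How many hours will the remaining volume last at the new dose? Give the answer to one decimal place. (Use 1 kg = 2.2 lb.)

1.8 hours

Initial rate:
Weight = 205.8 lb ÷ 2.2 lb/kg = 93.54545 kg
Dose = 90 mcg/kg/min × 93.54545 kg = 8419.091 mcg/min
8419.091 mcg/min × 60 min/hr = 505145.5 mcg/hr
Concentration = 2716 mg ÷ 208 mL = 13.05769 mg/mL = 13057.69 mcg/mL
Rate = 505145.5 mcg/hr ÷ 13057.69 mcg/mL = 38.68566 mL/hr
Volume infused so far = 38.68566 mL/hr × 3.6 hr = 139.2684 mL
Volume remaining = 208 − 139.2684 = 68.73162 mL
New rate:
Dose = 88 mcg/kg/min × 93.54545 kg = 8232 mcg/min
8232 mcg/min × 60 min/hr = 493920 mcg/hr
Rate = 493920 mcg/hr ÷ 13057.69 mcg/mL = 37.82598 mL/hr
Time remaining = 68.73162 mL ÷ 37.82598 mL/hr = 1.817048 hr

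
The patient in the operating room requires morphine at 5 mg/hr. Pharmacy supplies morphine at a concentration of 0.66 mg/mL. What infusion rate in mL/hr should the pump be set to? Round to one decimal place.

Rate = 5 mg/hr ÷ 0.66 mg/mL = 7.575758 mL/hr

7.6 mL/hr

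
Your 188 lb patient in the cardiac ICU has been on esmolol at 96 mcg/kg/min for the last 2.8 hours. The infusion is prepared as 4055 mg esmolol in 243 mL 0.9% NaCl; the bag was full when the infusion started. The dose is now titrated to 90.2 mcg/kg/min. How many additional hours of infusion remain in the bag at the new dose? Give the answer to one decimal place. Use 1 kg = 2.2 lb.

Initial rate:
Weight = 188 lb ÷ 2.2 lb/kg = 85.45455 kg
Dose = 96 mcg/kg/min × 85.45455 kg = 8203.636 mcg/min
8203.636 mcg/min × 60 min/hr = 492218.2 mcg/hr
Concentration = 4055 mg ÷ 243 mL = 16.68724 mg/mL = 16687.24 mcg/mL
Rate = 492218.2 mcg/hr ÷ 16687.24 mcg/mL = 29.49668 mL/hr
Volume infused so far = 29.49668 mL/hr × 2.8 hr = 82.59069 mL
Volume remaining = 243 − 82.59069 = 160.4093 mL
New rate:
Dose = 90.2 mcg/kg/min × 85.45455 kg = 7708 mcg/min
7708 mcg/min × 60 min/hr = 462480 mcg/hr
Rate = 462480 mcg/hr ÷ 16687.24 mcg/mL = 27.71458 mL/hr
Time remaining = 160.4093 mL ÷ 27.71458 mL/hr = 5.787902 hr

5.8 hours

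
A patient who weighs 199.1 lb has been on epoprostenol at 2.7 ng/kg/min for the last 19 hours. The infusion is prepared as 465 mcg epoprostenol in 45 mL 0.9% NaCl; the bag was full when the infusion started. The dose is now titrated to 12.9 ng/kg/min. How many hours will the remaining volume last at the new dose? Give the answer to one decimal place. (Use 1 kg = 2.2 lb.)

Initial rate:
Weight = 199.1 lb ÷ 2.2 lb/kg = 90.5 kg
Dose = 2.7 ng/kg/min × 90.5 kg = 244.35 ng/min
244.35 ng/min × 60 min/hr = 14661 ng/hr
Concentration = 465 mcg ÷ 45 mL = 10.33333 mcg/mL = 10333.33 ng/mL
Rate = 14661 ng/hr ÷ 10333.33 ng/mL = 1.418806 mL/hr
Volume infused so far = 1.418806 mL/hr × 19 hr = 26.95732 mL
Volume remaining = 45 − 26.95732 = 18.04268 mL
New rate:
Dose = 12.9 ng/kg/min × 90.5 kg = 1167.45 ng/min
1167.45 ng/min × 60 min/hr = 70047 ng/hr
Rate = 70047 ng/hr ÷ 10333.33 ng/mL = 6.778742 mL/hr
Time remaining = 18.04268 mL ÷ 6.778742 mL/hr = 2.661656 hr

2.7 hours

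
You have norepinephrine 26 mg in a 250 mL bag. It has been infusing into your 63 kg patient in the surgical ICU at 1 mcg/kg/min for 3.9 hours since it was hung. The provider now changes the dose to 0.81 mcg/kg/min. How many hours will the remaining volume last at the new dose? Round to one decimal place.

Initial rate:
Dose = 1 mcg/kg/min × 63 kg = 63 mcg/min
63 mcg/min × 60 min/hr = 3780 mcg/hr
Concentration = 26 mg ÷ 250 mL = 0.104 mg/mL = 104 mcg/mL
Rate = 3780 mcg/hr ÷ 104 mcg/mL = 36.34615 mL/hr
Volume infused so far = 36.34615 mL/hr × 3.9 hr = 141.75 mL
Volume remaining = 250 − 141.75 = 108.25 mL
New rate:
Dose = 0.81 mcg/kg/min × 63 kg = 51.03 mcg/min
51.03 mcg/min × 60 min/hr = 3061.8 mcg/hr
Rate = 3061.8 mcg/hr ÷ 104 mcg/mL = 29.44038 mL/hr
Time remaining = 108.25 mL ÷ 29.44038 mL/hr = 3.676922 hr

3.7 hours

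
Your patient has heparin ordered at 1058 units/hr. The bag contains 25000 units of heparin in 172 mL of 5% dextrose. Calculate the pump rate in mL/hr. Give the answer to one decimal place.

7.3 mL/hr

Concentration = 25000 units ÷ 172 mL = 145.3488 units/mL
Rate = 1058 units/hr ÷ 145.3488 units/mL = 7.27904 mL/hr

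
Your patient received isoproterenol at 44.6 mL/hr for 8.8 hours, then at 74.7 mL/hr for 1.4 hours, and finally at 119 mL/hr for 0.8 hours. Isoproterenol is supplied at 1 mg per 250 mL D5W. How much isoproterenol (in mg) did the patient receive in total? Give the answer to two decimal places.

Concentration = 1 mg ÷ 250 mL = 0.004 mg/mL
Stage 1: 44.6 mL/hr × 8.8 hr = 392.48 mL → 392.48 mL × 0.004 mg/mL = 1.56992 mg
Stage 2: 74.7 mL/hr × 1.4 hr = 104.58 mL → 104.58 mL × 0.004 mg/mL = 0.41832 mg
Stage 3: 119 mL/hr × 0.8 hr = 95.2 mL → 95.2 mL × 0.004 mg/mL = 0.3808 mg
Total = 1.56992 + 0.41832 + 0.3808 = 2.36904 mg

2.37 mg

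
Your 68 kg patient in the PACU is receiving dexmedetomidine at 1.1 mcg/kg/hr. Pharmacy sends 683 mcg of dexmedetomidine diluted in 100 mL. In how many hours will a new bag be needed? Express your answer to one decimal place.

9.1 hours

Dose = 1.1 mcg/kg/hr × 68 kg = 74.8 mcg/hr
Concentration = 683 mcg ÷ 100 mL = 6.83 mcg/mL
Rate = 74.8 mcg/hr ÷ 6.83 mcg/mL = 10.95168 mL/hr
Duration = 100 mL ÷ 10.95168 mL/hr = 9.131016 hr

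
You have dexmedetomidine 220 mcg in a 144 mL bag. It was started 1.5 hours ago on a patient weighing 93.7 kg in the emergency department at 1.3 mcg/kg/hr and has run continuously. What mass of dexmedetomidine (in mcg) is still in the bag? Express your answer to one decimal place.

37.3 mcg

Dose = 1.3 mcg/kg/hr × 93.7 kg = 121.81 mcg/hr
Concentration = 220 mcg ÷ 144 mL = 1.527778 mcg/mL
Rate = 121.81 mcg/hr ÷ 1.527778 mcg/mL = 79.73018 mL/hr
Volume infused = 79.73018 mL/hr × 1.5 hr = 119.5953 mL
Volume remaining = 144 − 119.5953 = 24.40473 mL
Drug remaining = 24.40473 mL × 1.527778 mcg/mL = 37.285 mcg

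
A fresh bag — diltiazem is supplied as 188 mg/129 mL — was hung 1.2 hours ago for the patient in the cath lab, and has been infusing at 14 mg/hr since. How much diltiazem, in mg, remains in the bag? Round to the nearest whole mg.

Concentration = 188 mg ÷ 129 mL = 1.457364 mg/mL
Rate = 14 mg/hr ÷ 1.457364 mg/mL = 9.606383 mL/hr
Volume infused = 9.606383 mL/hr × 1.2 hr = 11.52766 mL
Volume remaining = 129 − 11.52766 = 117.4723 mL
Drug remaining = 117.4723 mL × 1.457364 mg/mL = 171.2 mg

171 mg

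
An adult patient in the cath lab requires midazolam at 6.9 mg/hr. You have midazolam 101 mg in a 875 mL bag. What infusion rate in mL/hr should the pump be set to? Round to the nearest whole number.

Concentration = 101 mg ÷ 875 mL = 0.1154286 mg/mL
Rate = 6.9 mg/hr ÷ 0.1154286 mg/mL = 59.77723 mL/hr

60 mL/hr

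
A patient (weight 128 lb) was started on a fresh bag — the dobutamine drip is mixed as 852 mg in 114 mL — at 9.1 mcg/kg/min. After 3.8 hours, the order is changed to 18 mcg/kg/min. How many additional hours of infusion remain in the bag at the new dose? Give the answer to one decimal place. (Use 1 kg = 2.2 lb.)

11.6 hours

Initial rate:
Weight = 128 lb ÷ 2.2 lb/kg = 58.18182 kg
Dose = 9.1 mcg/kg/min × 58.18182 kg = 529.4545 mcg/min
529.4545 mcg/min × 60 min/hr = 31767.27 mcg/hr
Concentration = 852 mg ÷ 114 mL = 7.473684 mg/mL = 7473.684 mcg/mL
Rate = 31767.27 mcg/hr ÷ 7473.684 mcg/mL = 4.250551 mL/hr
Volume infused so far = 4.250551 mL/hr × 3.8 hr = 16.15209 mL
Volume remaining = 114 − 16.15209 = 97.84791 mL
New rate:
Dose = 18 mcg/kg/min × 58.18182 kg = 1047.273 mcg/min
1047.273 mcg/min × 60 min/hr = 62836.36 mcg/hr
Rate = 62836.36 mcg/hr ÷ 7473.684 mcg/mL = 8.407682 mL/hr
Time remaining = 97.84791 mL ÷ 8.407682 mL/hr = 11.63792 hr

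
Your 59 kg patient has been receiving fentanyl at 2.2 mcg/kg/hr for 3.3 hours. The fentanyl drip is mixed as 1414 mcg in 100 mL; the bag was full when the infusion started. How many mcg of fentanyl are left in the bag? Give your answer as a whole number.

Dose = 2.2 mcg/kg/hr × 59 kg = 129.8 mcg/hr
Concentration = 1414 mcg ÷ 100 mL = 14.14 mcg/mL
Rate = 129.8 mcg/hr ÷ 14.14 mcg/mL = 9.179632 mL/hr
Volume infused = 9.179632 mL/hr × 3.3 hr = 30.29279 mL
Volume remaining = 100 − 30.29279 = 69.70721 mL
Drug remaining = 69.70721 mL × 14.14 mcg/mL = 985.66 mcg

986 mcg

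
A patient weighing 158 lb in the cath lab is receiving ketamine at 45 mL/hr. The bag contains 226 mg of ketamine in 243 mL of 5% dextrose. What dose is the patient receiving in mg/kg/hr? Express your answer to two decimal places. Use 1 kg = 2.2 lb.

Weight = 158 lb ÷ 2.2 lb/kg = 71.81818 kg
Concentration = 226 mg ÷ 243 mL = 0.9300412 mg/mL
Drug rate = 45 mL/hr × 0.9300412 mg/mL = 41.85185 mg/hr
41.85185 mg/hr ÷ 71.81818 kg = 0.5827473 mg/kg/hr

0.58 mg/kg/hr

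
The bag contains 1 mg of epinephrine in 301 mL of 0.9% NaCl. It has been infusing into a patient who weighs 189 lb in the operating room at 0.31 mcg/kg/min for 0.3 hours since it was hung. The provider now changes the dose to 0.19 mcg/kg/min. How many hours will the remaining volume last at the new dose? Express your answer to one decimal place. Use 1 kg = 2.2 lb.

Initial rate:
Weight = 189 lb ÷ 2.2 lb/kg = 85.90909 kg
Dose = 0.31 mcg/kg/min × 85.90909 kg = 26.63182 mcg/min
26.63182 mcg/min × 60 min/hr = 1597.909 mcg/hr
Concentration = 1 mg ÷ 301 mL = 0.003322259 mg/mL = 3.322259 mcg/mL
Rate = 1597.909 mcg/hr ÷ 3.322259 mcg/mL = 480.9706 mL/hr
Volume infused so far = 480.9706 mL/hr × 0.3 hr = 144.2912 mL
Volume remaining = 301 − 144.2912 = 156.7088 mL
New rate:
Dose = 0.19 mcg/kg/min × 85.90909 kg = 16.32273 mcg/min
16.32273 mcg/min × 60 min/hr = 979.3636 mcg/hr
Rate = 979.3636 mcg/hr ÷ 3.322259 mcg/mL = 294.7885 mL/hr
Time remaining = 156.7088 mL ÷ 294.7885 mL/hr = 0.5315975 hr

0.5 hours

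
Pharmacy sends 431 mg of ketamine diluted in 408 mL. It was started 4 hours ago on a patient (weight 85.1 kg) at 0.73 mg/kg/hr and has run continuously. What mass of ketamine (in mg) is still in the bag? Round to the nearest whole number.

183 mg

Dose = 0.73 mg/kg/hr × 85.1 kg = 62.123 mg/hr
Concentration = 431 mg ÷ 408 mL = 1.056373 mg/mL
Rate = 62.123 mg/hr ÷ 1.056373 mg/mL = 58.80785 mL/hr
Volume infused = 58.80785 mL/hr × 4 hr = 235.2314 mL
Volume remaining = 408 − 235.2314 = 172.7686 mL
Drug remaining = 172.7686 mL × 1.056373 mg/mL = 182.508 mg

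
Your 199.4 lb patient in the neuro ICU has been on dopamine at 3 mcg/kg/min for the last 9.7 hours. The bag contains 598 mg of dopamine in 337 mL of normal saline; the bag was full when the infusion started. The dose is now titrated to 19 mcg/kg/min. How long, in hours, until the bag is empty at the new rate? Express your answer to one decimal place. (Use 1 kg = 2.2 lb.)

Initial rate:
Weight = 199.4 lb ÷ 2.2 lb/kg = 90.63636 kg
Dose = 3 mcg/kg/min × 90.63636 kg = 271.9091 mcg/min
271.9091 mcg/min × 60 min/hr = 16314.55 mcg/hr
Concentration = 598 mg ÷ 337 mL = 1.774481 mg/mL = 1774.481 mcg/mL
Rate = 16314.55 mcg/hr ÷ 1774.481 mcg/mL = 9.193983 mL/hr
Volume infused so far = 9.193983 mL/hr × 9.7 hr = 89.18163 mL
Volume remaining = 337 − 89.18163 = 247.8184 mL
New rate:
Dose = 19 mcg/kg/min × 90.63636 kg = 1722.091 mcg/min
1722.091 mcg/min × 60 min/hr = 103325.5 mcg/hr
Rate = 103325.5 mcg/hr ÷ 1774.481 mcg/mL = 58.22856 mL/hr
Time remaining = 247.8184 mL ÷ 58.22856 mL/hr = 4.255959 hr

4.3 hours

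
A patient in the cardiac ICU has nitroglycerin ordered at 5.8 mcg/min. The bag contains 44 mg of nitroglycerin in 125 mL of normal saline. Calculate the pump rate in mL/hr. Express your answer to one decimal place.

5.8 mcg/min × 60 min/hr = 348 mcg/hr
Concentration = 44 mg ÷ 125 mL = 0.352 mg/mL = 352 mcg/mL
Rate = 348 mcg/hr ÷ 352 mcg/mL = 0.9886364 mL/hr

1.0 mL/hr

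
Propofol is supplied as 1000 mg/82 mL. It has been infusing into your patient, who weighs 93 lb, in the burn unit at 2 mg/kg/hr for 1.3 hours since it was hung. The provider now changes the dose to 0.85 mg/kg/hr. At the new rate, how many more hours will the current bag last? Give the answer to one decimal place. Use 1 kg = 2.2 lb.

Initial rate:
Weight = 93 lb ÷ 2.2 lb/kg = 42.27273 kg
Dose = 2 mg/kg/hr × 42.27273 kg = 84.54545 mg/hr
Concentration = 1000 mg ÷ 82 mL = 12.19512 mg/mL
Rate = 84.54545 mg/hr ÷ 12.19512 mg/mL = 6.932727 mL/hr
Volume infused so far = 6.932727 mL/hr × 1.3 hr = 9.012545 mL
Volume remaining = 82 − 9.012545 = 72.98745 mL
New rate:
Dose = 0.85 mg/kg/hr × 42.27273 kg = 35.93182 mg/hr
Rate = 35.93182 mg/hr ÷ 12.19512 mg/mL = 2.946409 mL/hr
Time remaining = 72.98745 mL ÷ 2.946409 mL/hr = 24.77166 hr

24.8 hours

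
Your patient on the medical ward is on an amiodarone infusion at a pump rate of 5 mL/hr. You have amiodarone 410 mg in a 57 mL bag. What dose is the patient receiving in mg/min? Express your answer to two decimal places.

0.60 mg/min

Concentration = 410 mg ÷ 57 mL = 7.192982 mg/mL
Drug rate = 5 mL/hr × 7.192982 mg/mL = 35.96491 mg/hr
35.96491 mg/hr ÷ 60 min/hr = 0.5994152 mg/min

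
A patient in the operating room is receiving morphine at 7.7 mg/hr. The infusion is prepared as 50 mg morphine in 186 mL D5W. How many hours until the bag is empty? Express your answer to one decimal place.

Concentration = 50 mg ÷ 186 mL = 0.2688172 mg/mL
Rate = 7.7 mg/hr ÷ 0.2688172 mg/mL = 28.644 mL/hr
Duration = 186 mL ÷ 28.644 mL/hr = 6.493506 hr

6.5 hours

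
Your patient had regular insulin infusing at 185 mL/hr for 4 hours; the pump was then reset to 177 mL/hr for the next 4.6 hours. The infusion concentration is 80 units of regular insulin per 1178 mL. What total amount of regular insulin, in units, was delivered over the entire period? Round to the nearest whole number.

Concentration = 80 units ÷ 1178 mL = 0.06791171 units/mL
Stage 1: 185 mL/hr × 4 hr = 740 mL → 740 mL × 0.06791171 units/mL = 50.25467 units
Stage 2: 177 mL/hr × 4.6 hr = 814.2 mL → 814.2 mL × 0.06791171 units/mL = 55.29372 units
Total = 50.25467 + 55.29372 = 105.5484 units

106 units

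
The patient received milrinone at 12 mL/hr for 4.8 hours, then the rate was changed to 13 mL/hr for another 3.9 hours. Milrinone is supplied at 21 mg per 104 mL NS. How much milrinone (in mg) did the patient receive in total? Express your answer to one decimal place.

21.9 mg

Concentration = 21 mg ÷ 104 mL = 0.2019231 mg/mL
Stage 1: 12 mL/hr × 4.8 hr = 57.6 mL → 57.6 mL × 0.2019231 mg/mL = 11.63077 mg
Stage 2: 13 mL/hr × 3.9 hr = 50.7 mL → 50.7 mL × 0.2019231 mg/mL = 10.2375 mg
Total = 11.63077 + 10.2375 = 21.86827 mg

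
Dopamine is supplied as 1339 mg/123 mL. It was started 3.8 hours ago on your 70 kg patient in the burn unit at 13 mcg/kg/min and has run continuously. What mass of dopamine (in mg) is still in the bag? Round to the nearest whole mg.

Dose = 13 mcg/kg/min × 70 kg = 910 mcg/min
910 mcg/min × 60 min/hr = 54600 mcg/hr
Concentration = 1339 mg ÷ 123 mL = 10.88618 mg/mL = 10886.18 mcg/mL
Rate = 54600 mcg/hr ÷ 10886.18 mcg/mL = 5.015534 mL/hr
Volume infused = 5.015534 mL/hr × 3.8 hr = 19.05903 mL
Volume remaining = 123 − 19.05903 = 103.941 mL
Drug remaining = 103.941 mL × 10886.18 mcg/mL = 1131520 mcg = 1131.52 mg

1132 mg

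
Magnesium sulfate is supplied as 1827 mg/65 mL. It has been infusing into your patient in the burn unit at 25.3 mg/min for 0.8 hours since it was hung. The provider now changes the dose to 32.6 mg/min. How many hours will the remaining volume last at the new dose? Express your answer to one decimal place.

Initial rate:
25.3 mg/min × 60 min/hr = 1518 mg/hr
Concentration = 1827 mg ÷ 65 mL = 28.10769 mg/mL
Rate = 1518 mg/hr ÷ 28.10769 mg/mL = 54.00657 mL/hr
Volume infused so far = 54.00657 mL/hr × 0.8 hr = 43.20525 mL
Volume remaining = 65 − 43.20525 = 21.79475 mL
New rate:
32.6 mg/min × 60 min/hr = 1956 mg/hr
Rate = 1956 mg/hr ÷ 28.10769 mg/mL = 69.58949 mL/hr
Time remaining = 21.79475 mL ÷ 69.58949 mL/hr = 0.3131902 hr

0.3 hours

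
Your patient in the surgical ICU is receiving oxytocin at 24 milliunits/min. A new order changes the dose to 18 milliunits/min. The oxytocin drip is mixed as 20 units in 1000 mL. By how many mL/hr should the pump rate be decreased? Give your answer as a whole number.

At the current dose:
24 milliunits/min × 60 min/hr = 1440 milliunits/hr
Concentration = 20 units ÷ 1000 mL = 0.02 units/mL = 20 milliunits/mL
Rate = 1440 milliunits/hr ÷ 20 milliunits/mL = 72 mL/hr
At the new dose:
18 milliunits/min × 60 min/hr = 1080 milliunits/hr
Rate = 1080 milliunits/hr ÷ 20 milliunits/mL = 54 mL/hr
Change = 54 − 72 = -18 mL/hr → 18 mL/hr decrease

18 mL/hr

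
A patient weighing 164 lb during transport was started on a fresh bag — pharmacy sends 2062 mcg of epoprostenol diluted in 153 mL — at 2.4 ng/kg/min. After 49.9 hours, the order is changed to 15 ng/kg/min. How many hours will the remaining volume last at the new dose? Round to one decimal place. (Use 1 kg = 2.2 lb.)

Initial rate:
Weight = 164 lb ÷ 2.2 lb/kg = 74.54545 kg
Dose = 2.4 ng/kg/min × 74.54545 kg = 178.9091 ng/min
178.9091 ng/min × 60 min/hr = 10734.55 ng/hr
Concentration = 2062 mcg ÷ 153 mL = 13.47712 mcg/mL = 13477.12 ng/mL
Rate = 10734.55 ng/hr ÷ 13477.12 ng/mL = 0.7965012 mL/hr
Volume infused so far = 0.7965012 mL/hr × 49.9 hr = 39.74541 mL
Volume remaining = 153 − 39.74541 = 113.2546 mL
New rate:
Dose = 15 ng/kg/min × 74.54545 kg = 1118.182 ng/min
1118.182 ng/min × 60 min/hr = 67090.91 ng/hr
Rate = 67090.91 ng/hr ÷ 13477.12 ng/mL = 4.978132 mL/hr
Time remaining = 113.2546 mL ÷ 4.978132 mL/hr = 22.75042 hr

22.8 hours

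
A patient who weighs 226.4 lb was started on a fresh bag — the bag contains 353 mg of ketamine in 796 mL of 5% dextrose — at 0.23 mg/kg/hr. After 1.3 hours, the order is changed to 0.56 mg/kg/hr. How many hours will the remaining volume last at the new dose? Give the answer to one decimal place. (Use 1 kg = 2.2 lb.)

5.6 hours

Initial rate:
Weight = 226.4 lb ÷ 2.2 lb/kg = 102.9091 kg
Dose = 0.23 mg/kg/hr × 102.9091 kg = 23.66909 mg/hr
Concentration = 353 mg ÷ 796 mL = 0.4434673 mg/mL
Rate = 23.66909 mg/hr ÷ 0.4434673 mg/mL = 53.37279 mL/hr
Volume infused so far = 53.37279 mL/hr × 1.3 hr = 69.38463 mL
Volume remaining = 796 − 69.38463 = 726.6154 mL
New rate:
Dose = 0.56 mg/kg/hr × 102.9091 kg = 57.62909 mg/hr
Rate = 57.62909 mg/hr ÷ 0.4434673 mg/mL = 129.9512 mL/hr
Time remaining = 726.6154 mL ÷ 129.9512 mL/hr = 5.59145 hr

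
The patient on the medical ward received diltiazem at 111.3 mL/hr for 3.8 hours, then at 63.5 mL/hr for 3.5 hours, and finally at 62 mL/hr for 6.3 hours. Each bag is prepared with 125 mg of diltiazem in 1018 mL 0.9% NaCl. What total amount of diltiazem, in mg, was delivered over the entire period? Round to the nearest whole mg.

127 mg

Concentration = 125 mg ÷ 1018 mL = 0.1227898 mg/mL
Stage 1: 111.3 mL/hr × 3.8 hr = 422.94 mL → 422.94 mL × 0.1227898 mg/mL = 51.93271 mg
Stage 2: 63.5 mL/hr × 3.5 hr = 222.25 mL → 222.25 mL × 0.1227898 mg/mL = 27.29003 mg
Stage 3: 62 mL/hr × 6.3 hr = 390.6 mL → 390.6 mL × 0.1227898 mg/mL = 47.96169 mg
Total = 51.93271 + 27.29003 + 47.96169 = 127.1844 mg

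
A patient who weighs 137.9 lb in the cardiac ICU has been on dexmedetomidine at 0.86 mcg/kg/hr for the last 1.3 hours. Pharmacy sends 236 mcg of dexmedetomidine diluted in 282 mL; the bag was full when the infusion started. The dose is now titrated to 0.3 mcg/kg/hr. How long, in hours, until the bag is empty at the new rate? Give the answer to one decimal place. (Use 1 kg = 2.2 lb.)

Initial rate:
Weight = 137.9 lb ÷ 2.2 lb/kg = 62.68182 kg
Dose = 0.86 mcg/kg/hr × 62.68182 kg = 53.90636 mcg/hr
Concentration = 236 mcg ÷ 282 mL = 0.8368794 mcg/mL
Rate = 53.90636 mcg/hr ÷ 0.8368794 mcg/mL = 64.41354 mL/hr
Volume infused so far = 64.41354 mL/hr × 1.3 hr = 83.7376 mL
Volume remaining = 282 − 83.7376 = 198.2624 mL
New rate:
Dose = 0.3 mcg/kg/hr × 62.68182 kg = 18.80455 mcg/hr
Rate = 18.80455 mcg/hr ÷ 0.8368794 mcg/mL = 22.46984 mL/hr
Time remaining = 198.2624 mL ÷ 22.46984 mL/hr = 8.82349 hr

8.8 hours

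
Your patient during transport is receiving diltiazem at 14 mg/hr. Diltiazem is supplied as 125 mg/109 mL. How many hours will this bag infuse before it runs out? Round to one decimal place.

Concentration = 125 mg ÷ 109 mL = 1.146789 mg/mL
Rate = 14 mg/hr ÷ 1.146789 mg/mL = 12.208 mL/hr
Duration = 109 mL ÷ 12.208 mL/hr = 8.928571 hr

8.9 hours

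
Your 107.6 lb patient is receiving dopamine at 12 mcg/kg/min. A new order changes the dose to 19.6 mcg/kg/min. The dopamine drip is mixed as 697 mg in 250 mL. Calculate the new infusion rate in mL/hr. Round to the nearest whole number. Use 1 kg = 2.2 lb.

Weight = 107.6 lb ÷ 2.2 lb/kg = 48.90909 kg
Dose = 19.6 mcg/kg/min × 48.90909 kg = 958.6182 mcg/min
958.6182 mcg/min × 60 min/hr = 57517.09 mcg/hr
Concentration = 697 mg ÷ 250 mL = 2.788 mg/mL = 2788 mcg/mL
Rate = 57517.09 mcg/hr ÷ 2788 mcg/mL = 20.63023 mL/hr

21 mL/hr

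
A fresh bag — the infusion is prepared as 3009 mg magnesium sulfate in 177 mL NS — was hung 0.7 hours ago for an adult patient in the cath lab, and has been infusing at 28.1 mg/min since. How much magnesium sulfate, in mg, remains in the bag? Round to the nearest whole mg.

1829 mg

28.1 mg/min × 60 min/hr = 1686 mg/hr
Concentration = 3009 mg ÷ 177 mL = 17 mg/mL
Rate = 1686 mg/hr ÷ 17 mg/mL = 99.17647 mL/hr
Volume infused = 99.17647 mL/hr × 0.7 hr = 69.42353 mL
Volume remaining = 177 − 69.42353 = 107.5765 mL
Drug remaining = 107.5765 mL × 17 mg/mL = 1828.8 mg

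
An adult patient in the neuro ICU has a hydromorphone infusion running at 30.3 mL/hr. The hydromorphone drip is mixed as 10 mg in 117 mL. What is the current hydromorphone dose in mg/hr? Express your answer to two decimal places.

2.59 mg/hr

Concentration = 10 mg ÷ 117 mL = 0.08547009 mg/mL
Drug rate = 30.3 mL/hr × 0.08547009 mg/mL = 2.589744 mg/hr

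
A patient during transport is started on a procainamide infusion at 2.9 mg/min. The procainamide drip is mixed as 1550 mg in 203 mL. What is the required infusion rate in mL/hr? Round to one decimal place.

2.9 mg/min × 60 min/hr = 174 mg/hr
Concentration = 1550 mg ÷ 203 mL = 7.635468 mg/mL
Rate = 174 mg/hr ÷ 7.635468 mg/mL = 22.78839 mL/hr

22.8 mL/hr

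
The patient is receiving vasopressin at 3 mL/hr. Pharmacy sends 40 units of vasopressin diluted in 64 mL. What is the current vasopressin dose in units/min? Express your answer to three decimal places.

0.031 units/min

Concentration = 40 units ÷ 64 mL = 0.625 units/mL
Drug rate = 3 mL/hr × 0.625 units/mL = 1.875 units/hr
1.875 units/hr ÷ 60 min/hr = 0.03125 units/min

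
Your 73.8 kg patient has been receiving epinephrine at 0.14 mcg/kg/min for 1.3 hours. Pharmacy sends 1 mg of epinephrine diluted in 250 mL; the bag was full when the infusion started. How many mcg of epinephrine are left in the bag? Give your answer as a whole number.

194 mcg

Dose = 0.14 mcg/kg/min × 73.8 kg = 10.332 mcg/min
10.332 mcg/min × 60 min/hr = 619.92 mcg/hr
Concentration = 1 mg ÷ 250 mL = 0.004 mg/mL = 4 mcg/mL
Rate = 619.92 mcg/hr ÷ 4 mcg/mL = 154.98 mL/hr
Volume infused = 154.98 mL/hr × 1.3 hr = 201.474 mL
Volume remaining = 250 − 201.474 = 48.526 mL
Drug remaining = 48.526 mL × 4 mcg/mL = 194.104 mcg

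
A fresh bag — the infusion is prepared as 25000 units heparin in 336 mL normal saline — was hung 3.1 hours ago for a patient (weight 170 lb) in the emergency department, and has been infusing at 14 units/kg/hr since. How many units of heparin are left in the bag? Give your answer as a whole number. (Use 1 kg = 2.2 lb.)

21646 units

Weight = 170 lb ÷ 2.2 lb/kg = 77.27273 kg
Dose = 14 units/kg/hr × 77.27273 kg = 1081.818 units/hr
Concentration = 25000 units ÷ 336 mL = 74.40476 units/mL
Rate = 1081.818 units/hr ÷ 74.40476 units/mL = 14.53964 mL/hr
Volume infused = 14.53964 mL/hr × 3.1 hr = 45.07287 mL
Volume remaining = 336 − 45.07287 = 290.9271 mL
Drug remaining = 290.9271 mL × 74.40476 units/mL = 21646.36 units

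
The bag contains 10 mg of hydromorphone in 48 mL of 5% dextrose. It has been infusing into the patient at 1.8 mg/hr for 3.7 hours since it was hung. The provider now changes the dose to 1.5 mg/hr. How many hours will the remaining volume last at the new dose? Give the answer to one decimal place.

Initial rate:
Concentration = 10 mg ÷ 48 mL = 0.2083333 mg/mL
Rate = 1.8 mg/hr ÷ 0.2083333 mg/mL = 8.64 mL/hr
Volume infused so far = 8.64 mL/hr × 3.7 hr = 31.968 mL
Volume remaining = 48 − 31.968 = 16.032 mL
New rate:
Rate = 1.5 mg/hr ÷ 0.2083333 mg/mL = 7.2 mL/hr
Time remaining = 16.032 mL ÷ 7.2 mL/hr = 2.226667 hr

2.2 hours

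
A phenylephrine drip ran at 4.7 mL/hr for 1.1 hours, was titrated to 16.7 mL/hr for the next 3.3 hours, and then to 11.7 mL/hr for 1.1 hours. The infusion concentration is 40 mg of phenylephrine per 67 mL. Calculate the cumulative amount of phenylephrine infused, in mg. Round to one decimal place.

43.7 mg

Concentration = 40 mg ÷ 67 mL = 0.5970149 mg/mL
Stage 1: 4.7 mL/hr × 1.1 hr = 5.17 mL → 5.17 mL × 0.5970149 mg/mL = 3.086567 mg
Stage 2: 16.7 mL/hr × 3.3 hr = 55.11 mL → 55.11 mL × 0.5970149 mg/mL = 32.90149 mg
Stage 3: 11.7 mL/hr × 1.1 hr = 12.87 mL → 12.87 mL × 0.5970149 mg/mL = 7.683582 mg
Total = 3.086567 + 32.90149 + 7.683582 = 43.67164 mg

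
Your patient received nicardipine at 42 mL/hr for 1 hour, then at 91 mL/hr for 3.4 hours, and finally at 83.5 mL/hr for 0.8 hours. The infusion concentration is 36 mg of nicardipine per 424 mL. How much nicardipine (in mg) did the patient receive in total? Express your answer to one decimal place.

35.5 mg

Concentration = 36 mg ÷ 424 mL = 0.08490566 mg/mL
Stage 1: 42 mL/hr × 1 hr = 42 mL → 42 mL × 0.08490566 mg/mL = 3.566038 mg
Stage 2: 91 mL/hr × 3.4 hr = 309.4 mL → 309.4 mL × 0.08490566 mg/mL = 26.26981 mg
Stage 3: 83.5 mL/hr × 0.8 hr = 66.8 mL → 66.8 mL × 0.08490566 mg/mL = 5.671698 mg
Total = 3.566038 + 26.26981 + 5.671698 = 35.50755 mg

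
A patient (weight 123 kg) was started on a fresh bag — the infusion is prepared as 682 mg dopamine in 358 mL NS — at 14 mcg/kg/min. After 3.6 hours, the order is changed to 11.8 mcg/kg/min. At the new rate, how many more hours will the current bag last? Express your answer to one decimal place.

3.6 hours

Initial rate:
Dose = 14 mcg/kg/min × 123 kg = 1722 mcg/min
1722 mcg/min × 60 min/hr = 103320 mcg/hr
Concentration = 682 mg ÷ 358 mL = 1.905028 mg/mL = 1905.028 mcg/mL
Rate = 103320 mcg/hr ÷ 1905.028 mcg/mL = 54.23543 mL/hr
Volume infused so far = 54.23543 mL/hr × 3.6 hr = 195.2475 mL
Volume remaining = 358 − 195.2475 = 162.7525 mL
New rate:
Dose = 11.8 mcg/kg/min × 123 kg = 1451.4 mcg/min
1451.4 mcg/min × 60 min/hr = 87084 mcg/hr
Rate = 87084 mcg/hr ÷ 1905.028 mcg/mL = 45.71272 mL/hr
Time remaining = 162.7525 mL ÷ 45.71272 mL/hr = 3.560333 hr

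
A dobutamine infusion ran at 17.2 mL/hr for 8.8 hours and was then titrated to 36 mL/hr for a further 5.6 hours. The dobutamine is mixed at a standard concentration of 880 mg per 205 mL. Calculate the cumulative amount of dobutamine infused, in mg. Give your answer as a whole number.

1515 mg

Concentration = 880 mg ÷ 205 mL = 4.292683 mg/mL
Stage 1: 17.2 mL/hr × 8.8 hr = 151.36 mL → 151.36 mL × 4.292683 mg/mL = 649.7405 mg
Stage 2: 36 mL/hr × 5.6 hr = 201.6 mL → 201.6 mL × 4.292683 mg/mL = 865.4049 mg
Total = 649.7405 + 865.4049 = 1515.145 mg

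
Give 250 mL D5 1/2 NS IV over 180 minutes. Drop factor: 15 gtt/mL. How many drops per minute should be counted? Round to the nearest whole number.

21 gtt/min

250 mL ÷ (180 min) = 1.388889 mL/min
1.388889 mL/min × 15 gtt/mL = 20.83333 gtt/min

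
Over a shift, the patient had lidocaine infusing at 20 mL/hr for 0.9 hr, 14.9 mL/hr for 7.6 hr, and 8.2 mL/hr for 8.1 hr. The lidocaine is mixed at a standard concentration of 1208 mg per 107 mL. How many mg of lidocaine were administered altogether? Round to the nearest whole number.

2232 mg

Concentration = 1208 mg ÷ 107 mL = 11.28972 mg/mL
Stage 1: 20 mL/hr × 0.9 hr = 18 mL → 18 mL × 11.28972 mg/mL = 203.215 mg
Stage 2: 14.9 mL/hr × 7.6 hr = 113.24 mL → 113.24 mL × 11.28972 mg/mL = 1278.448 mg
Stage 3: 8.2 mL/hr × 8.1 hr = 66.42 mL → 66.42 mL × 11.28972 mg/mL = 749.8632 mg
Total = 203.215 + 1278.448 + 749.8632 = 2231.526 mg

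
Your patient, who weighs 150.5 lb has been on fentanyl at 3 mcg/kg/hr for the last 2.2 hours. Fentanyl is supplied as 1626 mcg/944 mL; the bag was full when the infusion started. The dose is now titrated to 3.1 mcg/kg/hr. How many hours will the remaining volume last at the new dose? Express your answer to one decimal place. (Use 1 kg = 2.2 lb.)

5.5 hours

Initial rate:
Weight = 150.5 lb ÷ 2.2 lb/kg = 68.40909 kg
Dose = 3 mcg/kg/hr × 68.40909 kg = 205.2273 mcg/hr
Concentration = 1626 mcg ÷ 944 mL = 1.722458 mcg/mL
Rate = 205.2273 mcg/hr ÷ 1.722458 mcg/mL = 119.1479 mL/hr
Volume infused so far = 119.1479 mL/hr × 2.2 hr = 262.1255 mL
Volume remaining = 944 − 262.1255 = 681.8745 mL
New rate:
Dose = 3.1 mcg/kg/hr × 68.40909 kg = 212.0682 mcg/hr
Rate = 212.0682 mcg/hr ÷ 1.722458 mcg/mL = 123.1195 mL/hr
Time remaining = 681.8745 mL ÷ 123.1195 mL/hr = 5.538313 hr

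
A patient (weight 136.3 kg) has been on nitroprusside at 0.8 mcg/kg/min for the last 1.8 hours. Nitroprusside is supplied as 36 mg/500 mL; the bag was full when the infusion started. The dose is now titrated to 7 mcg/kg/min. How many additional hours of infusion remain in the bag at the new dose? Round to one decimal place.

Initial rate:
Dose = 0.8 mcg/kg/min × 136.3 kg = 109.04 mcg/min
109.04 mcg/min × 60 min/hr = 6542.4 mcg/hr
Concentration = 36 mg ÷ 500 mL = 0.072 mg/mL = 72 mcg/mL
Rate = 6542.4 mcg/hr ÷ 72 mcg/mL = 90.86667 mL/hr
Volume infused so far = 90.86667 mL/hr × 1.8 hr = 163.56 mL
Volume remaining = 500 − 163.56 = 336.44 mL
New rate:
Dose = 7 mcg/kg/min × 136.3 kg = 954.1 mcg/min
954.1 mcg/min × 60 min/hr = 57246 mcg/hr
Rate = 57246 mcg/hr ÷ 72 mcg/mL = 795.0833 mL/hr
Time remaining = 336.44 mL ÷ 795.0833 mL/hr = 0.4231506 hr

0.4 hours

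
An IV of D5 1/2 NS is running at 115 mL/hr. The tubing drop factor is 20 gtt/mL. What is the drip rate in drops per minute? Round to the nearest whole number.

115 mL/hr ÷ 60 min/hr = 1.916667 mL/min
1.916667 mL/min × 20 gtt/mL = 38.33333 gtt/min

38 gtt/min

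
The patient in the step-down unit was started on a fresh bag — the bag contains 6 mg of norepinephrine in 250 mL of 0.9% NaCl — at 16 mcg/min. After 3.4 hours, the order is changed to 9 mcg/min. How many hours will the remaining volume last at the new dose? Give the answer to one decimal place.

5.1 hours

Initial rate:
16 mcg/min × 60 min/hr = 960 mcg/hr
Concentration = 6 mg ÷ 250 mL = 0.024 mg/mL = 24 mcg/mL
Rate = 960 mcg/hr ÷ 24 mcg/mL = 40 mL/hr
Volume infused so far = 40 mL/hr × 3.4 hr = 136 mL
Volume remaining = 250 − 136 = 114 mL
New rate:
9 mcg/min × 60 min/hr = 540 mcg/hr
Rate = 540 mcg/hr ÷ 24 mcg/mL = 22.5 mL/hr
Time remaining = 114 mL ÷ 22.5 mL/hr = 5.066667 hr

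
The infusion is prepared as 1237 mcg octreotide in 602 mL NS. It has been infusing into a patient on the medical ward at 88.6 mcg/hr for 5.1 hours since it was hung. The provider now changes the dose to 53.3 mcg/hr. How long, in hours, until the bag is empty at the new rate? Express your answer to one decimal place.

14.7 hours

Initial rate:
Concentration = 1237 mcg ÷ 602 mL = 2.054817 mcg/mL
Rate = 88.6 mcg/hr ÷ 2.054817 mcg/mL = 43.11819 mL/hr
Volume infused so far = 43.11819 mL/hr × 5.1 hr = 219.9028 mL
Volume remaining = 602 − 219.9028 = 382.0972 mL
New rate:
Rate = 53.3 mcg/hr ÷ 2.054817 mcg/mL = 25.93905 mL/hr
Time remaining = 382.0972 mL ÷ 25.93905 mL/hr = 14.73058 hr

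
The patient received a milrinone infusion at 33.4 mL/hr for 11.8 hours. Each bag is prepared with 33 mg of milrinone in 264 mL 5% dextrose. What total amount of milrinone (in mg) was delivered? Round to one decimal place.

Concentration = 33 mg ÷ 264 mL = 0.125 mg/mL = 125 mcg/mL
Drug rate = 33.4 mL/hr × 125 mcg/mL = 4175 mcg/hr
Total = 4175 mcg/hr × 11.8 hr = 49265 mcg = 49.265 mg

49.3 mg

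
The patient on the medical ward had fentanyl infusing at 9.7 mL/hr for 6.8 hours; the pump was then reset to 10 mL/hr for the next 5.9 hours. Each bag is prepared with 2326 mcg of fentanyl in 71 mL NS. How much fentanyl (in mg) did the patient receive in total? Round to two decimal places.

Concentration = 2326 mcg ÷ 71 mL = 32.76056 mcg/mL
Stage 1: 9.7 mL/hr × 6.8 hr = 65.96 mL → 65.96 mL × 32.76056 mcg/mL = 2160.887 mcg
Stage 2: 10 mL/hr × 5.9 hr = 59 mL → 59 mL × 32.76056 mcg/mL = 1932.873 mcg
Total = 2160.887 + 1932.873 = 4093.76 mcg = 4.09376 mg

4.09 mg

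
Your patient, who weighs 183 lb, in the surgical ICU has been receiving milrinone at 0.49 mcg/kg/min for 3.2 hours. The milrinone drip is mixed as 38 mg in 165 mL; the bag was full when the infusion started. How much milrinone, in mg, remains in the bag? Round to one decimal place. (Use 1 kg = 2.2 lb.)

Weight = 183 lb ÷ 2.2 lb/kg = 83.18182 kg
Dose = 0.49 mcg/kg/min × 83.18182 kg = 40.75909 mcg/min
40.75909 mcg/min × 60 min/hr = 2445.545 mcg/hr
Concentration = 38 mg ÷ 165 mL = 0.230303 mg/mL = 230.303 mcg/mL
Rate = 2445.545 mcg/hr ÷ 230.303 mcg/mL = 10.61882 mL/hr
Volume infused = 10.61882 mL/hr × 3.2 hr = 33.98021 mL
Volume remaining = 165 − 33.98021 = 131.0198 mL
Drug remaining = 131.0198 mL × 230.303 mcg/mL = 30174.25 mcg = 30.17425 mg

30.2 mg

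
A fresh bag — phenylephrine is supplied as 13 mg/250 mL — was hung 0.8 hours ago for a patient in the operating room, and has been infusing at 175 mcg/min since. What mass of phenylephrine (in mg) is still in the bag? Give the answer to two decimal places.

175 mcg/min × 60 min/hr = 10500 mcg/hr
Concentration = 13 mg ÷ 250 mL = 0.052 mg/mL = 52 mcg/mL
Rate = 10500 mcg/hr ÷ 52 mcg/mL = 201.9231 mL/hr
Volume infused = 201.9231 mL/hr × 0.8 hr = 161.5385 mL
Volume remaining = 250 − 161.5385 = 88.46154 mL
Drug remaining = 88.46154 mL × 52 mcg/mL = 4600 mcg = 4.6 mg

4.60 mg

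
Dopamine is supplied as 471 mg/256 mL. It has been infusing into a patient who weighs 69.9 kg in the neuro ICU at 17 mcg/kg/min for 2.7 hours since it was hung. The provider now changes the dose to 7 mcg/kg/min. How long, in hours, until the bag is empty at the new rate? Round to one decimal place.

9.5 hours

Initial rate:
Dose = 17 mcg/kg/min × 69.9 kg = 1188.3 mcg/min
1188.3 mcg/min × 60 min/hr = 71298 mcg/hr
Concentration = 471 mg ÷ 256 mL = 1.839844 mg/mL = 1839.844 mcg/mL
Rate = 71298 mcg/hr ÷ 1839.844 mcg/mL = 38.7522 mL/hr
Volume infused so far = 38.7522 mL/hr × 2.7 hr = 104.631 mL
Volume remaining = 256 − 104.631 = 151.369 mL
New rate:
Dose = 7 mcg/kg/min × 69.9 kg = 489.3 mcg/min
489.3 mcg/min × 60 min/hr = 29358 mcg/hr
Rate = 29358 mcg/hr ÷ 1839.844 mcg/mL = 15.95679 mL/hr
Time remaining = 151.369 mL ÷ 15.95679 mL/hr = 9.486184 hr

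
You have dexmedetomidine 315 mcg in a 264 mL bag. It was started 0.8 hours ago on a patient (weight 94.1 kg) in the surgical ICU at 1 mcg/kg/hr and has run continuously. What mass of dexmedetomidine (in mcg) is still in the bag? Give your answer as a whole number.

240 mcg

Dose = 1 mcg/kg/hr × 94.1 kg = 94.1 mcg/hr
Concentration = 315 mcg ÷ 264 mL = 1.193182 mcg/mL
Rate = 94.1 mcg/hr ÷ 1.193182 mcg/mL = 78.86476 mL/hr
Volume infused = 78.86476 mL/hr × 0.8 hr = 63.09181 mL
Volume remaining = 264 − 63.09181 = 200.9082 mL
Drug remaining = 200.9082 mL × 1.193182 mcg/mL = 239.72 mcg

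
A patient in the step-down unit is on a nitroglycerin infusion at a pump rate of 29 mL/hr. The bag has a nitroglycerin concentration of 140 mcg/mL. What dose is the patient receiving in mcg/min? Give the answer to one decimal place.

Drug rate = 29 mL/hr × 140 mcg/mL = 4060 mcg/hr
4060 mcg/hr ÷ 60 min/hr = 67.66667 mcg/min

67.7 mcg/min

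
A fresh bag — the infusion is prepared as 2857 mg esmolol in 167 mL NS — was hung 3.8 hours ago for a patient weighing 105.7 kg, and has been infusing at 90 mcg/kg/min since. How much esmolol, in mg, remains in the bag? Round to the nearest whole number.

Dose = 90 mcg/kg/min × 105.7 kg = 9513 mcg/min
9513 mcg/min × 60 min/hr = 570780 mcg/hr
Concentration = 2857 mg ÷ 167 mL = 17.10778 mg/mL = 17107.78 mcg/mL
Rate = 570780 mcg/hr ÷ 17107.78 mcg/mL = 33.36376 mL/hr
Volume infused = 33.36376 mL/hr × 3.8 hr = 126.7823 mL
Volume remaining = 167 − 126.7823 = 40.21772 mL
Drug remaining = 40.21772 mL × 17107.78 mcg/mL = 688036 mcg = 688.036 mg

688 mg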